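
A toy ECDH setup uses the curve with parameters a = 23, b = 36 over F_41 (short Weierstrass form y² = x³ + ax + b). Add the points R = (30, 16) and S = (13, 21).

(31, 6)

(30, 16) + (13, 21). λ = (21 - 16)/(13 - 30) ≡ 5/24 mod 41. 24⁻¹ ≡ 12 (mod 41), so λ ≡ 19.
  x = λ² - 30 - 13 = 361 - 43 ≡ 31; y = λ·(30 - 31) - 16 ≡ 6. → (31, 6)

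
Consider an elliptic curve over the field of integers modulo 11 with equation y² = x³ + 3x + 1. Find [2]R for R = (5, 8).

(5, 3)

tangent at (5, 8): λ = (3·5² + 3)/(2·8) ≡ 1/5. 5⁻¹ ≡ 9 (mod 11) since 5·9 = 45 ≡ 1, so λ ≡ 1·9 ≡ 9.
  x = λ² - 5 - 5 = 81 - 10 ≡ 5; y = λ·(5 - 5) - 8 ≡ 3. → (5, 3)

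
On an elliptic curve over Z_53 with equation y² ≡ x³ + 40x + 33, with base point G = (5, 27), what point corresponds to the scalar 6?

Double-and-add on 6 = (110)₂. Start with G = (5, 27) for the leading 1-bit.
double: tangent at (5, 27): λ = (3·5² + 40)/(2·27) ≡ 9/1. 1⁻¹ ≡ 1 (mod 53), so λ ≡ 9·1 ≡ 9.
  x = λ² - 5 - 5 = 81 - 10 ≡ 18; y = λ·(5 - 18) - 27 ≡ 15. → (18, 15)
add G: (18, 15) + (5, 27). λ = (27 - 15)/(5 - 18) ≡ 12/40 mod 53. 40⁻¹ ≡ 4 (mod 53), so λ ≡ 48.
  x = λ² - 18 - 5 = 2304 - 23 ≡ 2; y = λ·(18 - 2) - 15 ≡ 11. → (2, 11)
double: tangent at (2, 11): λ = (3·2² + 40)/(2·11) ≡ 52/22. 22⁻¹ ≡ 41 (mod 53), so λ ≡ 52·41 ≡ 12.
  x = λ² - 2 - 2 = 144 - 4 ≡ 34; y = λ·(2 - 34) - 11 ≡ 29. → (34, 29)

(34, 29)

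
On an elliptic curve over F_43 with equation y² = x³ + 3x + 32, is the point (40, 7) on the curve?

no

y² = 7² ≡ 6; x³ + 3x + 32 = 64152 ≡ 39 (mod 43). 6 ≠ 39.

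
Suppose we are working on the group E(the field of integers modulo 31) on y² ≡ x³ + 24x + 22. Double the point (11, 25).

(28, 4)

tangent at (11, 25): λ = (3·11² + 24)/(2·25) ≡ 15/19. 19⁻¹ ≡ 18 (mod 31) since 19·18 = 342 ≡ 1, so λ ≡ 15·18 ≡ 22.
  x = λ² - 11 - 11 = 484 - 22 ≡ 28; y = λ·(11 - 28) - 25 ≡ 4. → (28, 4)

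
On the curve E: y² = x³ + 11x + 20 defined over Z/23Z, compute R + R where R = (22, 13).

(11, 0)

tangent at (22, 13): λ = (3·22² + 11)/(2·13) ≡ 14/3. 3⁻¹ ≡ 8 (mod 23), so λ ≡ 14·8 ≡ 20.
  x = λ² - 22 - 22 = 400 - 44 ≡ 11; y = λ·(22 - 11) - 13 ≡ 0. → (11, 0)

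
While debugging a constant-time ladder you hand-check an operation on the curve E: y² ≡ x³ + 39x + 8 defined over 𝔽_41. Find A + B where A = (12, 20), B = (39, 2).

(12, 20) + (39, 2). λ = (2 - 20)/(39 - 12) ≡ 23/27 mod 41. 27⁻¹ ≡ 38 (mod 41), so λ ≡ 13.
  x = λ² - 12 - 39 = 169 - 51 ≡ 36; y = λ·(12 - 36) - 20 ≡ 37. → (36, 37)

(36, 37)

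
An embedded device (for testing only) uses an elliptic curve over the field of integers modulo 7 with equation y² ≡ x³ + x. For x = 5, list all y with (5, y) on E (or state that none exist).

2, 5

x³ + 1x + 0 = 130 ≡ 4 (mod 7).
Square roots of 4 mod 7: 2 and 5 (since 2² = 4 ≡ 4).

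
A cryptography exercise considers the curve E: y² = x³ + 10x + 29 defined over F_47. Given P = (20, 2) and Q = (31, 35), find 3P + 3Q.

First 3P:
Repeated addition: build up to 3P.
2P: tangent at (20, 2): λ = (3·20² + 10)/(2·2) ≡ 35/4. 4⁻¹ ≡ 12 (mod 47), so λ ≡ 35·12 ≡ 44.
  x = λ² - 20 - 20 = 1936 - 40 ≡ 16; y = λ·(20 - 16) - 2 ≡ 33. → (16, 33)
3P: (16, 33) + (20, 2). λ = (2 - 33)/(20 - 16) ≡ 16/4 mod 47. 4⁻¹ ≡ 12 (mod 47), so λ ≡ 4.
  x = λ² - 16 - 20 = 16 - 36 ≡ 27; y = λ·(16 - 27) - 33 ≡ 17. → (27, 17)
3P = (27, 17).
Next 3Q:
Repeated addition: build up to 3Q.
2Q: tangent at (31, 35): λ = (3·31² + 10)/(2·35) ≡ 26/23. 23⁻¹ ≡ 45 (mod 47) since 23·45 = 1035 ≡ 1, so λ ≡ 26·45 ≡ 42.
  x = λ² - 31 - 31 = 1764 - 62 ≡ 10; y = λ·(31 - 10) - 35 ≡ 1. → (10, 1)
3Q: (10, 1) + (31, 35). λ = (35 - 1)/(31 - 10) ≡ 34/21 mod 47. 21⁻¹ ≡ 9 (mod 47), so λ ≡ 24.
  x = λ² - 10 - 31 = 576 - 41 ≡ 18; y = λ·(10 - 18) - 1 ≡ 42. → (18, 42)
3Q = (18, 42).
Finally 3P + 3Q:
(27, 17) + (18, 42). λ = (42 - 17)/(18 - 27) ≡ 25/38 mod 47. 38⁻¹ ≡ 26 (mod 47), so λ ≡ 39.
  x = λ² - 27 - 18 = 1521 - 45 ≡ 19; y = λ·(27 - 19) - 17 ≡ 13. → (19, 13)

(19, 13)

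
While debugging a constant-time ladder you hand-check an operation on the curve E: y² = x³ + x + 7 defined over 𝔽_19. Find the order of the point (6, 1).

6

2P: tangent at (6, 1): λ = (3·6² + 1)/(2·1) ≡ 14/2. 2⁻¹ ≡ 10 (mod 19) since 2·10 = 20 ≡ 1, so λ ≡ 14·10 ≡ 7.
  x = λ² - 6 - 6 = 49 - 12 ≡ 18; y = λ·(6 - 18) - 1 ≡ 10. → (18, 10)
3P: (18, 10) + (6, 1). λ = (1 - 10)/(6 - 18) ≡ 10/7 mod 19. 7⁻¹ ≡ 11 (mod 19) since 7·11 = 77 ≡ 1, so λ ≡ 15.
  x = λ² - 18 - 6 = 225 - 24 ≡ 11; y = λ·(18 - 11) - 10 ≡ 0. → (11, 0)
4P: (11, 0) + (6, 1). λ = (1 - 0)/(6 - 11) ≡ 1/14 mod 19. 14⁻¹ ≡ 15 (mod 19), so λ ≡ 15.
  x = λ² - 11 - 6 = 225 - 17 ≡ 18; y = λ·(11 - 18) - 0 ≡ 9. → (18, 9)
5P: (18, 9) + (6, 1). λ = (1 - 9)/(6 - 18) ≡ 11/7 mod 19. 7⁻¹ ≡ 11 (mod 19), so λ ≡ 7.
  x = λ² - 18 - 6 = 49 - 24 ≡ 6; y = λ·(18 - 6) - 9 ≡ 18. → (6, 18)
6P: (6, 18) + (6, 1): same x and y₁ ≡ -y₂, so the sum is ∞.
6P = ∞, so the order is 6.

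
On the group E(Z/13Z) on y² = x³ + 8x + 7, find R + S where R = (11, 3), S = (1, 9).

(11, 3) + (1, 9). λ = (9 - 3)/(1 - 11) ≡ 6/3 mod 13. 3⁻¹ ≡ 9 (mod 13) since 3·9 = 27 ≡ 1, so λ ≡ 2.
  x = λ² - 11 - 1 = 4 - 12 ≡ 5; y = λ·(11 - 5) - 3 ≡ 9. → (5, 9)

(5, 9)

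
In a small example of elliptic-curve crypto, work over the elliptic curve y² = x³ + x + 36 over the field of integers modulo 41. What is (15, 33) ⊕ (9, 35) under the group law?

(8, 33)

(15, 33) + (9, 35). λ = (35 - 33)/(9 - 15) ≡ 2/35 mod 41. 35⁻¹ ≡ 34 (mod 41), so λ ≡ 27.
  x = λ² - 15 - 9 = 729 - 24 ≡ 8; y = λ·(15 - 8) - 33 ≡ 33. → (8, 33)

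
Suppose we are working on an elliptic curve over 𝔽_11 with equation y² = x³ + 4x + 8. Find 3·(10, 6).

Write Q = (10, 6).
Repeated addition: build up to 3Q.
2Q: tangent at (10, 6): λ = (3·10² + 4)/(2·6) ≡ 7/1. 1⁻¹ ≡ 1 (mod 11), so λ ≡ 7·1 ≡ 7.
  x = λ² - 10 - 10 = 49 - 20 ≡ 7; y = λ·(10 - 7) - 6 ≡ 4. → (7, 4)
3Q: (7, 4) + (10, 6). λ = (6 - 4)/(10 - 7) ≡ 2/3 mod 11. 3⁻¹ ≡ 4 (mod 11) since 3·4 = 12 ≡ 1, so λ ≡ 8.
  x = λ² - 7 - 10 = 64 - 17 ≡ 3; y = λ·(7 - 3) - 4 ≡ 6. → (3, 6)

(3, 6)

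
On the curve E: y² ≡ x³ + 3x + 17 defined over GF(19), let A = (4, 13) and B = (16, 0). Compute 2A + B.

O

First 2A:
Repeated addition: build up to 2A.
2A: tangent at (4, 13): λ = (3·4² + 3)/(2·13) ≡ 13/7. 7⁻¹ ≡ 11 (mod 19), so λ ≡ 13·11 ≡ 10.
  x = λ² - 4 - 4 = 100 - 8 ≡ 16; y = λ·(4 - 16) - 13 ≡ 0. → (16, 0)
2A = (16, 0).
Finally 2A + B:
(16, 0) + (16, 0): same x and y₁ ≡ -y₂, so the sum is O.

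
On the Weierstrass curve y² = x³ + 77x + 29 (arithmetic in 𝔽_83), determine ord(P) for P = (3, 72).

2P: tangent at (3, 72): λ = (3·3² + 77)/(2·72) ≡ 21/61. 61⁻¹ ≡ 49 (mod 83) since 61·49 = 2989 ≡ 1, so λ ≡ 21·49 ≡ 33.
  x = λ² - 3 - 3 = 1089 - 6 ≡ 4; y = λ·(3 - 4) - 72 ≡ 61. → (4, 61)
3P: (4, 61) + (3, 72). λ = (72 - 61)/(3 - 4) ≡ 11/82 mod 83. 82⁻¹ ≡ 82 (mod 83) since 82·82 = 6724 ≡ 1, so λ ≡ 72.
  x = λ² - 4 - 3 = 5184 - 7 ≡ 31; y = λ·(4 - 31) - 61 ≡ 70. → (31, 70)
4P: (31, 70) + (3, 72). λ = (72 - 70)/(3 - 31) ≡ 2/55 mod 83. 55⁻¹ ≡ 80 (mod 83), so λ ≡ 77.
  x = λ² - 31 - 3 = 5929 - 34 ≡ 2; y = λ·(31 - 2) - 70 ≡ 5. → (2, 5)
5P: (2, 5) + (3, 72). λ = (72 - 5)/(3 - 2) ≡ 67/1 mod 83. 1⁻¹ ≡ 1 (mod 83), so λ ≡ 67.
  x = λ² - 2 - 3 = 4489 - 5 ≡ 2; y = λ·(2 - 2) - 5 ≡ 78. → (2, 78)
6P: (2, 78) + (3, 72). λ = (72 - 78)/(3 - 2) ≡ 77/1 mod 83. 1⁻¹ ≡ 1 (mod 83), so λ ≡ 77.
  x = λ² - 2 - 3 = 5929 - 5 ≡ 31; y = λ·(2 - 31) - 78 ≡ 13. → (31, 13)
7P: (31, 13) + (3, 72). λ = (72 - 13)/(3 - 31) ≡ 59/55 mod 83. 55⁻¹ ≡ 80 (mod 83), so λ ≡ 72.
  x = λ² - 31 - 3 = 5184 - 34 ≡ 4; y = λ·(31 - 4) - 13 ≡ 22. → (4, 22)
8P: (4, 22) + (3, 72). λ = (72 - 22)/(3 - 4) ≡ 50/82 mod 83. 82⁻¹ ≡ 82 (mod 83) since 82·82 = 6724 ≡ 1, so λ ≡ 33.
  x = λ² - 4 - 3 = 1089 - 7 ≡ 3; y = λ·(4 - 3) - 22 ≡ 11. → (3, 11)
9P: (3, 11) + (3, 72): same x and y₁ ≡ -y₂, so the sum is O.
9P = O, so the order is 9.

9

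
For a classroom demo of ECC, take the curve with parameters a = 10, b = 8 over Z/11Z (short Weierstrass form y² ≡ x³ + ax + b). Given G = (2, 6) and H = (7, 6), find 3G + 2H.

First 3G:
Repeated addition: build up to 3G.
2G: tangent at (2, 6): λ = (3·2² + 10)/(2·6) ≡ 0/1. 1⁻¹ ≡ 1 (mod 11) since 1·1 = 1 ≡ 1, so λ ≡ 0·1 ≡ 0.
  x = λ² - 2 - 2 = 0 - 4 ≡ 7; y = λ·(2 - 7) - 6 ≡ 5. → (7, 5)
3G: (7, 5) + (2, 6). λ = (6 - 5)/(2 - 7) ≡ 1/6 mod 11. 6⁻¹ ≡ 2 (mod 11) since 6·2 = 12 ≡ 1, so λ ≡ 2.
  x = λ² - 7 - 2 = 4 - 9 ≡ 6; y = λ·(7 - 6) - 5 ≡ 8. → (6, 8)
3G = (6, 8).
Next 2H:
Repeated addition: build up to 2H.
2H: tangent at (7, 6): λ = (3·7² + 10)/(2·6) ≡ 3/1. 1⁻¹ ≡ 1 (mod 11) since 1·1 = 1 ≡ 1, so λ ≡ 3·1 ≡ 3.
  x = λ² - 7 - 7 = 9 - 14 ≡ 6; y = λ·(7 - 6) - 6 ≡ 8. → (6, 8)
2H = (6, 8).
Finally 3G + 2H:
tangent at (6, 8): λ = (3·6² + 10)/(2·8) ≡ 8/5. 5⁻¹ ≡ 9 (mod 11) since 5·9 = 45 ≡ 1, so λ ≡ 8·9 ≡ 6.
  x = λ² - 6 - 6 = 36 - 12 ≡ 2; y = λ·(6 - 2) - 8 ≡ 5. → (2, 5)

(2, 5)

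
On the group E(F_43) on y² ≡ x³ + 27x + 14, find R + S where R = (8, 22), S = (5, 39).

(8, 22) + (5, 39). λ = (39 - 22)/(5 - 8) ≡ 17/40 mod 43. 40⁻¹ ≡ 14 (mod 43), so λ ≡ 23.
  x = λ² - 8 - 5 = 529 - 13 ≡ 0; y = λ·(8 - 0) - 22 ≡ 33. → (0, 33)

(0, 33)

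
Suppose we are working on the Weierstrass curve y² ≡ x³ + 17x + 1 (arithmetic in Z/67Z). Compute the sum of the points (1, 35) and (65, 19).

(1, 35) + (65, 19). λ = (19 - 35)/(65 - 1) ≡ 51/64 mod 67. 64⁻¹ ≡ 22 (mod 67), so λ ≡ 50.
  x = λ² - 1 - 65 = 2500 - 66 ≡ 22; y = λ·(1 - 22) - 35 ≡ 54. → (22, 54)

(22, 54)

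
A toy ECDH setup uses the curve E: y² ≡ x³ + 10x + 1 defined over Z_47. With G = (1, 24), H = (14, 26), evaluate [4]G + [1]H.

(6, 18)

First 4G:
Double-and-add on 4 = (100)₂. Start with G = (1, 24) for the leading 1-bit.
double: tangent at (1, 24): λ = (3·1² + 10)/(2·24) ≡ 13/1. 1⁻¹ ≡ 1 (mod 47) since 1·1 = 1 ≡ 1, so λ ≡ 13·1 ≡ 13.
  x = λ² - 1 - 1 = 169 - 2 ≡ 26; y = λ·(1 - 26) - 24 ≡ 27. → (26, 27)
double: tangent at (26, 27): λ = (3·26² + 10)/(2·27) ≡ 17/7. 7⁻¹ ≡ 27 (mod 47), so λ ≡ 17·27 ≡ 36.
  x = λ² - 26 - 26 = 1296 - 52 ≡ 22; y = λ·(26 - 22) - 27 ≡ 23. → (22, 23)
4G = (22, 23).
Finally 4G + H:
(22, 23) + (14, 26). λ = (26 - 23)/(14 - 22) ≡ 3/39 mod 47. 39⁻¹ ≡ 41 (mod 47) since 39·41 = 1599 ≡ 1, so λ ≡ 29.
  x = λ² - 22 - 14 = 841 - 36 ≡ 6; y = λ·(22 - 6) - 23 ≡ 18. → (6, 18)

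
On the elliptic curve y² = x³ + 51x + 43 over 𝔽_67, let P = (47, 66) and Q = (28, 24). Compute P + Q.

(47, 66) + (28, 24). λ = (24 - 66)/(28 - 47) ≡ 25/48 mod 67. 48⁻¹ ≡ 7 (mod 67) since 48·7 = 336 ≡ 1, so λ ≡ 41.
  x = λ² - 47 - 28 = 1681 - 75 ≡ 65; y = λ·(47 - 65) - 66 ≡ 0. → (65, 0)

(65, 0)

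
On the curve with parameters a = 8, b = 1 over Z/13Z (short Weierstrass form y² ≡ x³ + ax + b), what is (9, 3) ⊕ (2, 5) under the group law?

(9, 3) + (2, 5). λ = (5 - 3)/(2 - 9) ≡ 2/6 mod 13. 6⁻¹ ≡ 11 (mod 13), so λ ≡ 9.
  x = λ² - 9 - 2 = 81 - 11 ≡ 5; y = λ·(9 - 5) - 3 ≡ 7. → (5, 7)

(5, 7)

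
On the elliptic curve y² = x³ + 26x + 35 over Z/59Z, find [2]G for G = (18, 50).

tangent at (18, 50): λ = (3·18² + 26)/(2·50) ≡ 54/41. 41⁻¹ ≡ 36 (mod 59), so λ ≡ 54·36 ≡ 56.
  x = λ² - 18 - 18 = 3136 - 36 ≡ 32; y = λ·(18 - 32) - 50 ≡ 51. → (32, 51)

(32, 51)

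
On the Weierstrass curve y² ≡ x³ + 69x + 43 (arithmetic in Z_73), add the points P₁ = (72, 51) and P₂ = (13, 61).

(63, 18)

(72, 51) + (13, 61). λ = (61 - 51)/(13 - 72) ≡ 10/14 mod 73. 14⁻¹ ≡ 47 (mod 73) since 14·47 = 658 ≡ 1, so λ ≡ 32.
  x = λ² - 72 - 13 = 1024 - 85 ≡ 63; y = λ·(72 - 63) - 51 ≡ 18. → (63, 18)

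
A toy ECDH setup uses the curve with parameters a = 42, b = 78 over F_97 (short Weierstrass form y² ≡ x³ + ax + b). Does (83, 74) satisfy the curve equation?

y² = 74² ≡ 44; x³ + 42x + 78 = 575351 ≡ 44 (mod 97). 44 = 44.

yes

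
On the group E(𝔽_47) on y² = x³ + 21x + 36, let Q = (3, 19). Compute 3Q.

Repeated addition: build up to 3Q.
2Q: tangent at (3, 19): λ = (3·3² + 21)/(2·19) ≡ 1/38. 38⁻¹ ≡ 26 (mod 47), so λ ≡ 1·26 ≡ 26.
  x = λ² - 3 - 3 = 676 - 6 ≡ 12; y = λ·(3 - 12) - 19 ≡ 29. → (12, 29)
3Q: (12, 29) + (3, 19). λ = (19 - 29)/(3 - 12) ≡ 37/38 mod 47. 38⁻¹ ≡ 26 (mod 47), so λ ≡ 22.
  x = λ² - 12 - 3 = 484 - 15 ≡ 46; y = λ·(12 - 46) - 29 ≡ 22. → (46, 22)

(46, 22)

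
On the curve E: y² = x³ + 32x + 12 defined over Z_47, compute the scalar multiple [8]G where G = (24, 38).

(42, 44)

Repeated addition: build up to 8G.
2G: tangent at (24, 38): λ = (3·24² + 32)/(2·38) ≡ 21/29. 29⁻¹ ≡ 13 (mod 47), so λ ≡ 21·13 ≡ 38.
  x = λ² - 24 - 24 = 1444 - 48 ≡ 33; y = λ·(24 - 33) - 38 ≡ 43. → (33, 43)
3G: (33, 43) + (24, 38). λ = (38 - 43)/(24 - 33) ≡ 42/38 mod 47. 38⁻¹ ≡ 26 (mod 47) since 38·26 = 988 ≡ 1, so λ ≡ 11.
  x = λ² - 33 - 24 = 121 - 57 ≡ 17; y = λ·(33 - 17) - 43 ≡ 39. → (17, 39)
4G: (17, 39) + (24, 38). λ = (38 - 39)/(24 - 17) ≡ 46/7 mod 47. 7⁻¹ ≡ 27 (mod 47) since 7·27 = 189 ≡ 1, so λ ≡ 20.
  x = λ² - 17 - 24 = 400 - 41 ≡ 30; y = λ·(17 - 30) - 39 ≡ 30. → (30, 30)
5G: (30, 30) + (24, 38). λ = (38 - 30)/(24 - 30) ≡ 8/41 mod 47. 41⁻¹ ≡ 39 (mod 47) since 41·39 = 1599 ≡ 1, so λ ≡ 30.
  x = λ² - 30 - 24 = 900 - 54 ≡ 0; y = λ·(30 - 0) - 30 ≡ 24. → (0, 24)
6G: (0, 24) + (24, 38). λ = (38 - 24)/(24 - 0) ≡ 14/24 mod 47. 24⁻¹ ≡ 2 (mod 47) since 24·2 = 48 ≡ 1, so λ ≡ 28.
  x = λ² - 0 - 24 = 784 - 24 ≡ 8; y = λ·(0 - 8) - 24 ≡ 34. → (8, 34)
7G: (8, 34) + (24, 38). λ = (38 - 34)/(24 - 8) ≡ 4/16 mod 47. 16⁻¹ ≡ 3 (mod 47) since 16·3 = 48 ≡ 1, so λ ≡ 12.
  x = λ² - 8 - 24 = 144 - 32 ≡ 18; y = λ·(8 - 18) - 34 ≡ 34. → (18, 34)
8G: (18, 34) + (24, 38). λ = (38 - 34)/(24 - 18) ≡ 4/6 mod 47. 6⁻¹ ≡ 8 (mod 47), so λ ≡ 32.
  x = λ² - 18 - 24 = 1024 - 42 ≡ 42; y = λ·(18 - 42) - 34 ≡ 44. → (42, 44)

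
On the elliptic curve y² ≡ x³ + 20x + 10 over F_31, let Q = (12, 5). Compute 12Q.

Repeated addition: build up to 12Q.
2Q: tangent at (12, 5): λ = (3·12² + 20)/(2·5) ≡ 18/10. 10⁻¹ ≡ 28 (mod 31), so λ ≡ 18·28 ≡ 8.
  x = λ² - 12 - 12 = 64 - 24 ≡ 9; y = λ·(12 - 9) - 5 ≡ 19. → (9, 19)
3Q: (9, 19) + (12, 5). λ = (5 - 19)/(12 - 9) ≡ 17/3 mod 31. 3⁻¹ ≡ 21 (mod 31) since 3·21 = 63 ≡ 1, so λ ≡ 16.
  x = λ² - 9 - 12 = 256 - 21 ≡ 18; y = λ·(9 - 18) - 19 ≡ 23. → (18, 23)
4Q: (18, 23) + (12, 5). λ = (5 - 23)/(12 - 18) ≡ 13/25 mod 31. 25⁻¹ ≡ 5 (mod 31), so λ ≡ 3.
  x = λ² - 18 - 12 = 9 - 30 ≡ 10; y = λ·(18 - 10) - 23 ≡ 1. → (10, 1)
5Q: (10, 1) + (12, 5). λ = (5 - 1)/(12 - 10) ≡ 4/2 mod 31. 2⁻¹ ≡ 16 (mod 31), so λ ≡ 2.
  x = λ² - 10 - 12 = 4 - 22 ≡ 13; y = λ·(10 - 13) - 1 ≡ 24. → (13, 24)
6Q: (13, 24) + (12, 5). λ = (5 - 24)/(12 - 13) ≡ 12/30 mod 31. 30⁻¹ ≡ 30 (mod 31), so λ ≡ 19.
  x = λ² - 13 - 12 = 361 - 25 ≡ 26; y = λ·(13 - 26) - 24 ≡ 8. → (26, 8)
7Q: (26, 8) + (12, 5). λ = (5 - 8)/(12 - 26) ≡ 28/17 mod 31. 17⁻¹ ≡ 11 (mod 31), so λ ≡ 29.
  x = λ² - 26 - 12 = 841 - 38 ≡ 28; y = λ·(26 - 28) - 8 ≡ 27. → (28, 27)
8Q: (28, 27) + (12, 5). λ = (5 - 27)/(12 - 28) ≡ 9/15 mod 31. 15⁻¹ ≡ 29 (mod 31) since 15·29 = 435 ≡ 1, so λ ≡ 13.
  x = λ² - 28 - 12 = 169 - 40 ≡ 5; y = λ·(28 - 5) - 27 ≡ 24. → (5, 24)
9Q: (5, 24) + (12, 5). λ = (5 - 24)/(12 - 5) ≡ 12/7 mod 31. 7⁻¹ ≡ 9 (mod 31), so λ ≡ 15.
  x = λ² - 5 - 12 = 225 - 17 ≡ 22; y = λ·(5 - 22) - 24 ≡ 0. → (22, 0)
10Q: (22, 0) + (12, 5). λ = (5 - 0)/(12 - 22) ≡ 5/21 mod 31. 21⁻¹ ≡ 3 (mod 31), so λ ≡ 15.
  x = λ² - 22 - 12 = 225 - 34 ≡ 5; y = λ·(22 - 5) - 0 ≡ 7. → (5, 7)
11Q: (5, 7) + (12, 5). λ = (5 - 7)/(12 - 5) ≡ 29/7 mod 31. 7⁻¹ ≡ 9 (mod 31), so λ ≡ 13.
  x = λ² - 5 - 12 = 169 - 17 ≡ 28; y = λ·(5 - 28) - 7 ≡ 4. → (28, 4)
12Q: (28, 4) + (12, 5). λ = (5 - 4)/(12 - 28) ≡ 1/15 mod 31. 15⁻¹ ≡ 29 (mod 31), so λ ≡ 29.
  x = λ² - 28 - 12 = 841 - 40 ≡ 26; y = λ·(28 - 26) - 4 ≡ 23. → (26, 23)

(26, 23)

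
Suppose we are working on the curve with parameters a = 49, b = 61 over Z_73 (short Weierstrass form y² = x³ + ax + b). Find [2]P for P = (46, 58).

tangent at (46, 58): λ = (3·46² + 49)/(2·58) ≡ 46/43. 43⁻¹ ≡ 17 (mod 73) since 43·17 = 731 ≡ 1, so λ ≡ 46·17 ≡ 52.
  x = λ² - 46 - 46 = 2704 - 92 ≡ 57; y = λ·(46 - 57) - 58 ≡ 27. → (57, 27)

(57, 27)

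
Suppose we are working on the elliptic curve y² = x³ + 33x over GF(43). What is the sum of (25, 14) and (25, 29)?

The two points share x = 25 and their y-coordinates satisfy 14 + 29 ≡ 0 (mod 43), so they are inverses. Their sum is O.

O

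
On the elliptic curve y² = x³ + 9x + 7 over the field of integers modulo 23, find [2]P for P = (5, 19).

tangent at (5, 19): λ = (3·5² + 9)/(2·19) ≡ 15/15. 15⁻¹ ≡ 20 (mod 23), so λ ≡ 15·20 ≡ 1.
  x = λ² - 5 - 5 = 1 - 10 ≡ 14; y = λ·(5 - 14) - 19 ≡ 18. → (14, 18)

(14, 18)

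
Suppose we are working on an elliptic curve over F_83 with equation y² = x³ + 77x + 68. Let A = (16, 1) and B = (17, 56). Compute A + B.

(16, 1) + (17, 56). λ = (56 - 1)/(17 - 16) ≡ 55/1 mod 83. 1⁻¹ ≡ 1 (mod 83) since 1·1 = 1 ≡ 1, so λ ≡ 55.
  x = λ² - 16 - 17 = 3025 - 33 ≡ 4; y = λ·(16 - 4) - 1 ≡ 78. → (4, 78)

(4, 78)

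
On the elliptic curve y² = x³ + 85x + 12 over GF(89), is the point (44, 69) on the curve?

y² = 69² ≡ 44; x³ + 85x + 12 = 88936 ≡ 25 (mod 89). 44 ≠ 25.

no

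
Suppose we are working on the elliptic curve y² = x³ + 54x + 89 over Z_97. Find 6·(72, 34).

Write G = (72, 34).
Double-and-add on 6 = (110)₂. Start with G = (72, 34) for the leading 1-bit.
double: tangent at (72, 34): λ = (3·72² + 54)/(2·34) ≡ 86/68. 68⁻¹ ≡ 10 (mod 97), so λ ≡ 86·10 ≡ 84.
  x = λ² - 72 - 72 = 7056 - 144 ≡ 25; y = λ·(72 - 25) - 34 ≡ 34. → (25, 34)
add G: (25, 34) + (72, 34). λ = (34 - 34)/(72 - 25) ≡ 0/47 mod 97. 47⁻¹ ≡ 64 (mod 97) since 47·64 = 3008 ≡ 1, so λ ≡ 0.
  x = λ² - 25 - 72 = 0 - 97 ≡ 0; y = λ·(25 - 0) - 34 ≡ 63. → (0, 63)
double: tangent at (0, 63): λ = (3·0² + 54)/(2·63) ≡ 54/29. 29⁻¹ ≡ 87 (mod 97), so λ ≡ 54·87 ≡ 42.
  x = λ² - 0 - 0 = 1764 - 0 ≡ 18; y = λ·(0 - 18) - 63 ≡ 54. → (18, 54)

(18, 54)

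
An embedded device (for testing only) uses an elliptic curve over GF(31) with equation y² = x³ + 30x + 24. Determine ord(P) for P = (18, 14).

6

2P: tangent at (18, 14): λ = (3·18² + 30)/(2·14) ≡ 10/28. 28⁻¹ ≡ 10 (mod 31), so λ ≡ 10·10 ≡ 7.
  x = λ² - 18 - 18 = 49 - 36 ≡ 13; y = λ·(18 - 13) - 14 ≡ 21. → (13, 21)
3P: (13, 21) + (18, 14). λ = (14 - 21)/(18 - 13) ≡ 24/5 mod 31. 5⁻¹ ≡ 25 (mod 31) since 5·25 = 125 ≡ 1, so λ ≡ 11.
  x = λ² - 13 - 18 = 121 - 31 ≡ 28; y = λ·(13 - 28) - 21 ≡ 0. → (28, 0)
4P: (28, 0) + (18, 14). λ = (14 - 0)/(18 - 28) ≡ 14/21 mod 31. 21⁻¹ ≡ 3 (mod 31), so λ ≡ 11.
  x = λ² - 28 - 18 = 121 - 46 ≡ 13; y = λ·(28 - 13) - 0 ≡ 10. → (13, 10)
5P: (13, 10) + (18, 14). λ = (14 - 10)/(18 - 13) ≡ 4/5 mod 31. 5⁻¹ ≡ 25 (mod 31) since 5·25 = 125 ≡ 1, so λ ≡ 7.
  x = λ² - 13 - 18 = 49 - 31 ≡ 18; y = λ·(13 - 18) - 10 ≡ 17. → (18, 17)
6P: (18, 17) + (18, 14): same x and y₁ ≡ -y₂, so the sum is O.
6P = O, so the order is 6.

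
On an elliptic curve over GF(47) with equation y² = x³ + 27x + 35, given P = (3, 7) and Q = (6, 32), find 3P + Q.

First 3P:
Repeated addition: build up to 3P.
2P: tangent at (3, 7): λ = (3·3² + 27)/(2·7) ≡ 7/14. 14⁻¹ ≡ 37 (mod 47) since 14·37 = 518 ≡ 1, so λ ≡ 7·37 ≡ 24.
  x = λ² - 3 - 3 = 576 - 6 ≡ 6; y = λ·(3 - 6) - 7 ≡ 15. → (6, 15)
3P: (6, 15) + (3, 7). λ = (7 - 15)/(3 - 6) ≡ 39/44 mod 47. 44⁻¹ ≡ 31 (mod 47), so λ ≡ 34.
  x = λ² - 6 - 3 = 1156 - 9 ≡ 19; y = λ·(6 - 19) - 15 ≡ 13. → (19, 13)
3P = (19, 13).
Finally 3P + Q:
(19, 13) + (6, 32). λ = (32 - 13)/(6 - 19) ≡ 19/34 mod 47. 34⁻¹ ≡ 18 (mod 47), so λ ≡ 13.
  x = λ² - 19 - 6 = 169 - 25 ≡ 3; y = λ·(19 - 3) - 13 ≡ 7. → (3, 7)

(3, 7)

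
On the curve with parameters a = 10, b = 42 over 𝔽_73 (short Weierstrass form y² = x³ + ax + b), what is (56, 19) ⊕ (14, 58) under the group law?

(2, 56)

(56, 19) + (14, 58). λ = (58 - 19)/(14 - 56) ≡ 39/31 mod 73. 31⁻¹ ≡ 33 (mod 73) since 31·33 = 1023 ≡ 1, so λ ≡ 46.
  x = λ² - 56 - 14 = 2116 - 70 ≡ 2; y = λ·(56 - 2) - 19 ≡ 56. → (2, 56)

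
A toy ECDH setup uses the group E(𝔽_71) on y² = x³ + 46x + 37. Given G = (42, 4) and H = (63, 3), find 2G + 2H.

(40, 29)

First 2G:
Repeated addition: build up to 2G.
2G: tangent at (42, 4): λ = (3·42² + 46)/(2·4) ≡ 13/8. 8⁻¹ ≡ 9 (mod 71), so λ ≡ 13·9 ≡ 46.
  x = λ² - 42 - 42 = 2116 - 84 ≡ 44; y = λ·(42 - 44) - 4 ≡ 46. → (44, 46)
2G = (44, 46).
Next 2H:
Repeated addition: build up to 2H.
2H: tangent at (63, 3): λ = (3·63² + 46)/(2·3) ≡ 25/6. 6⁻¹ ≡ 12 (mod 71) since 6·12 = 72 ≡ 1, so λ ≡ 25·12 ≡ 16.
  x = λ² - 63 - 63 = 256 - 126 ≡ 59; y = λ·(63 - 59) - 3 ≡ 61. → (59, 61)
2H = (59, 61).
Finally 2G + 2H:
(44, 46) + (59, 61). λ = (61 - 46)/(59 - 44) ≡ 15/15 mod 71. 15⁻¹ ≡ 19 (mod 71) since 15·19 = 285 ≡ 1, so λ ≡ 1.
  x = λ² - 44 - 59 = 1 - 103 ≡ 40; y = λ·(44 - 40) - 46 ≡ 29. → (40, 29)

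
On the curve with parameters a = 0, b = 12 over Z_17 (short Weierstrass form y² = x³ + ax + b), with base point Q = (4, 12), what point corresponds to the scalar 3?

Repeated addition: build up to 3Q.
2Q: tangent at (4, 12): λ = (3·4² + 0)/(2·12) ≡ 14/7. 7⁻¹ ≡ 5 (mod 17), so λ ≡ 14·5 ≡ 2.
  x = λ² - 4 - 4 = 4 - 8 ≡ 13; y = λ·(4 - 13) - 12 ≡ 4. → (13, 4)
3Q: (13, 4) + (4, 12). λ = (12 - 4)/(4 - 13) ≡ 8/8 mod 17. 8⁻¹ ≡ 15 (mod 17) since 8·15 = 120 ≡ 1, so λ ≡ 1.
  x = λ² - 13 - 4 = 1 - 17 ≡ 1; y = λ·(13 - 1) - 4 ≡ 8. → (1, 8)

(1, 8)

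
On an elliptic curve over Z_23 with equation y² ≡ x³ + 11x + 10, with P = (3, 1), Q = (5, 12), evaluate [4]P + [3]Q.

First 4P:
Repeated addition: build up to 4P.
2P: tangent at (3, 1): λ = (3·3² + 11)/(2·1) ≡ 15/2. 2⁻¹ ≡ 12 (mod 23) since 2·12 = 24 ≡ 1, so λ ≡ 15·12 ≡ 19.
  x = λ² - 3 - 3 = 361 - 6 ≡ 10; y = λ·(3 - 10) - 1 ≡ 4. → (10, 4)
3P: (10, 4) + (3, 1). λ = (1 - 4)/(3 - 10) ≡ 20/16 mod 23. 16⁻¹ ≡ 13 (mod 23), so λ ≡ 7.
  x = λ² - 10 - 3 = 49 - 13 ≡ 13; y = λ·(10 - 13) - 4 ≡ 21. → (13, 21)
4P: (13, 21) + (3, 1). λ = (1 - 21)/(3 - 13) ≡ 3/13 mod 23. 13⁻¹ ≡ 16 (mod 23), so λ ≡ 2.
  x = λ² - 13 - 3 = 4 - 16 ≡ 11; y = λ·(13 - 11) - 21 ≡ 6. → (11, 6)
4P = (11, 6).
Next 3Q:
Repeated addition: build up to 3Q.
2Q: tangent at (5, 12): λ = (3·5² + 11)/(2·12) ≡ 17/1. 1⁻¹ ≡ 1 (mod 23), so λ ≡ 17·1 ≡ 17.
  x = λ² - 5 - 5 = 289 - 10 ≡ 3; y = λ·(5 - 3) - 12 ≡ 22. → (3, 22)
3Q: (3, 22) + (5, 12). λ = (12 - 22)/(5 - 3) ≡ 13/2 mod 23. 2⁻¹ ≡ 12 (mod 23), so λ ≡ 18.
  x = λ² - 3 - 5 = 324 - 8 ≡ 17; y = λ·(3 - 17) - 22 ≡ 2. → (17, 2)
3Q = (17, 2).
Finally 4P + 3Q:
(11, 6) + (17, 2). λ = (2 - 6)/(17 - 11) ≡ 19/6 mod 23. 6⁻¹ ≡ 4 (mod 23) since 6·4 = 24 ≡ 1, so λ ≡ 7.
  x = λ² - 11 - 17 = 49 - 28 ≡ 21; y = λ·(11 - 21) - 6 ≡ 16. → (21, 16)

(21, 16)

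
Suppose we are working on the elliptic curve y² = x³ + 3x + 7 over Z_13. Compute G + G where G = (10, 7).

(9, 10)

tangent at (10, 7): λ = (3·10² + 3)/(2·7) ≡ 4/1. 1⁻¹ ≡ 1 (mod 13), so λ ≡ 4·1 ≡ 4.
  x = λ² - 10 - 10 = 16 - 20 ≡ 9; y = λ·(10 - 9) - 7 ≡ 10. → (9, 10)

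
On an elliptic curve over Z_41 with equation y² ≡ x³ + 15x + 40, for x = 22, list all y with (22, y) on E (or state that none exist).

none

x³ + 15x + 40 = 11018 ≡ 30 (mod 41).
30 is a non-residue mod 41; no y exists.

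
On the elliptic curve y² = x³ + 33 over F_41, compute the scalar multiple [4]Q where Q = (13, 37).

(34, 10)

Double-and-add on 4 = (100)₂. Start with Q = (13, 37) for the leading 1-bit.
double: tangent at (13, 37): λ = (3·13² + 0)/(2·37) ≡ 15/33. 33⁻¹ ≡ 5 (mod 41) since 33·5 = 165 ≡ 1, so λ ≡ 15·5 ≡ 34.
  x = λ² - 13 - 13 = 1156 - 26 ≡ 23; y = λ·(13 - 23) - 37 ≡ 33. → (23, 33)
double: tangent at (23, 33): λ = (3·23² + 0)/(2·33) ≡ 29/25. 25⁻¹ ≡ 23 (mod 41), so λ ≡ 29·23 ≡ 11.
  x = λ² - 23 - 23 = 121 - 46 ≡ 34; y = λ·(23 - 34) - 33 ≡ 10. → (34, 10)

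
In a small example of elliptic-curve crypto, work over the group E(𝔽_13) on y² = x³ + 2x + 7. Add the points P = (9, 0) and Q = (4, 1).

(9, 0) + (4, 1). λ = (1 - 0)/(4 - 9) ≡ 1/8 mod 13. 8⁻¹ ≡ 5 (mod 13), so λ ≡ 5.
  x = λ² - 9 - 4 = 25 - 13 ≡ 12; y = λ·(9 - 12) - 0 ≡ 11. → (12, 11)

(12, 11)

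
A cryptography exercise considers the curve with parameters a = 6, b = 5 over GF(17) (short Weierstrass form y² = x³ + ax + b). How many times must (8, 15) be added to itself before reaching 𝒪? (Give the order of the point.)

7

2P: tangent at (8, 15): λ = (3·8² + 6)/(2·15) ≡ 11/13. 13⁻¹ ≡ 4 (mod 17), so λ ≡ 11·4 ≡ 10.
  x = λ² - 8 - 8 = 100 - 16 ≡ 16; y = λ·(8 - 16) - 15 ≡ 7. → (16, 7)
3P: (16, 7) + (8, 15). λ = (15 - 7)/(8 - 16) ≡ 8/9 mod 17. 9⁻¹ ≡ 2 (mod 17), so λ ≡ 16.
  x = λ² - 16 - 8 = 256 - 24 ≡ 11; y = λ·(16 - 11) - 7 ≡ 5. → (11, 5)
4P: (11, 5) + (8, 15). λ = (15 - 5)/(8 - 11) ≡ 10/14 mod 17. 14⁻¹ ≡ 11 (mod 17) since 14·11 = 154 ≡ 1, so λ ≡ 8.
  x = λ² - 11 - 8 = 64 - 19 ≡ 11; y = λ·(11 - 11) - 5 ≡ 12. → (11, 12)
5P: (11, 12) + (8, 15). λ = (15 - 12)/(8 - 11) ≡ 3/14 mod 17. 14⁻¹ ≡ 11 (mod 17), so λ ≡ 16.
  x = λ² - 11 - 8 = 256 - 19 ≡ 16; y = λ·(11 - 16) - 12 ≡ 10. → (16, 10)
6P: (16, 10) + (8, 15). λ = (15 - 10)/(8 - 16) ≡ 5/9 mod 17. 9⁻¹ ≡ 2 (mod 17) since 9·2 = 18 ≡ 1, so λ ≡ 10.
  x = λ² - 16 - 8 = 100 - 24 ≡ 8; y = λ·(16 - 8) - 10 ≡ 2. → (8, 2)
7P: (8, 2) + (8, 15): same x and y₁ ≡ -y₂, so the sum is 𝒪.
7P = 𝒪, so the order is 7.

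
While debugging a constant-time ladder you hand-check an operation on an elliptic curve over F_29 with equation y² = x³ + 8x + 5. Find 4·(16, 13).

(15, 7)

Write Q = (16, 13).
Repeated addition: build up to 4Q.
2Q: tangent at (16, 13): λ = (3·16² + 8)/(2·13) ≡ 22/26. 26⁻¹ ≡ 19 (mod 29), so λ ≡ 22·19 ≡ 12.
  x = λ² - 16 - 16 = 144 - 32 ≡ 25; y = λ·(16 - 25) - 13 ≡ 24. → (25, 24)
3Q: (25, 24) + (16, 13). λ = (13 - 24)/(16 - 25) ≡ 18/20 mod 29. 20⁻¹ ≡ 16 (mod 29) since 20·16 = 320 ≡ 1, so λ ≡ 27.
  x = λ² - 25 - 16 = 729 - 41 ≡ 21; y = λ·(25 - 21) - 24 ≡ 26. → (21, 26)
4Q: (21, 26) + (16, 13). λ = (13 - 26)/(16 - 21) ≡ 16/24 mod 29. 24⁻¹ ≡ 23 (mod 29), so λ ≡ 20.
  x = λ² - 21 - 16 = 400 - 37 ≡ 15; y = λ·(21 - 15) - 26 ≡ 7. → (15, 7)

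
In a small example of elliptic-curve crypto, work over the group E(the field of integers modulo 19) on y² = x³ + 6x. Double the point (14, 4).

tangent at (14, 4): λ = (3·14² + 6)/(2·4) ≡ 5/8. 8⁻¹ ≡ 12 (mod 19) since 8·12 = 96 ≡ 1, so λ ≡ 5·12 ≡ 3.
  x = λ² - 14 - 14 = 9 - 28 ≡ 0; y = λ·(14 - 0) - 4 ≡ 0. → (0, 0)

(0, 0)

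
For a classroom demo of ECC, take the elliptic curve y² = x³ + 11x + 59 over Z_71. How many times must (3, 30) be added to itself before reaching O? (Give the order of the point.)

2P: tangent at (3, 30): λ = (3·3² + 11)/(2·30) ≡ 38/60. 60⁻¹ ≡ 58 (mod 71) since 60·58 = 3480 ≡ 1, so λ ≡ 38·58 ≡ 3.
  x = λ² - 3 - 3 = 9 - 6 ≡ 3; y = λ·(3 - 3) - 30 ≡ 41. → (3, 41)
3P: (3, 41) + (3, 30): same x and y₁ ≡ -y₂, so the sum is O.
3P = O, so the order is 3.

3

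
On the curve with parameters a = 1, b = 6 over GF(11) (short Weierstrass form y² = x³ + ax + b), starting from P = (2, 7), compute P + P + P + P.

(10, 2)

Repeated addition: build up to 4P.
2P: tangent at (2, 7): λ = (3·2² + 1)/(2·7) ≡ 2/3. 3⁻¹ ≡ 4 (mod 11) since 3·4 = 12 ≡ 1, so λ ≡ 2·4 ≡ 8.
  x = λ² - 2 - 2 = 64 - 4 ≡ 5; y = λ·(2 - 5) - 7 ≡ 2. → (5, 2)
3P: (5, 2) + (2, 7). λ = (7 - 2)/(2 - 5) ≡ 5/8 mod 11. 8⁻¹ ≡ 7 (mod 11), so λ ≡ 2.
  x = λ² - 5 - 2 = 4 - 7 ≡ 8; y = λ·(5 - 8) - 2 ≡ 3. → (8, 3)
4P: (8, 3) + (2, 7). λ = (7 - 3)/(2 - 8) ≡ 4/5 mod 11. 5⁻¹ ≡ 9 (mod 11), so λ ≡ 3.
  x = λ² - 8 - 2 = 9 - 10 ≡ 10; y = λ·(8 - 10) - 3 ≡ 2. → (10, 2)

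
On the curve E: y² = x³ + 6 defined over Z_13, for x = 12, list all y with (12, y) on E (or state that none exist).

none

x³ + 0x + 6 = 1734 ≡ 5 (mod 13).
5 is a non-residue mod 13; no y exists.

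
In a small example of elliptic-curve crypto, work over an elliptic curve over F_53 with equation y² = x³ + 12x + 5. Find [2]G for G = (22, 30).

(15, 3)

tangent at (22, 30): λ = (3·22² + 12)/(2·30) ≡ 33/7. 7⁻¹ ≡ 38 (mod 53) since 7·38 = 266 ≡ 1, so λ ≡ 33·38 ≡ 35.
  x = λ² - 22 - 22 = 1225 - 44 ≡ 15; y = λ·(22 - 15) - 30 ≡ 3. → (15, 3)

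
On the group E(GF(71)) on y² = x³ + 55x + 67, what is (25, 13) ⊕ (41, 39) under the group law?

(62, 60)

(25, 13) + (41, 39). λ = (39 - 13)/(41 - 25) ≡ 26/16 mod 71. 16⁻¹ ≡ 40 (mod 71), so λ ≡ 46.
  x = λ² - 25 - 41 = 2116 - 66 ≡ 62; y = λ·(25 - 62) - 13 ≡ 60. → (62, 60)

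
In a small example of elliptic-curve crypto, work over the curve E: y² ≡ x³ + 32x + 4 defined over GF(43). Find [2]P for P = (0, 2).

tangent at (0, 2): λ = (3·0² + 32)/(2·2) ≡ 32/4. 4⁻¹ ≡ 11 (mod 43), so λ ≡ 32·11 ≡ 8.
  x = λ² - 0 - 0 = 64 - 0 ≡ 21; y = λ·(0 - 21) - 2 ≡ 2. → (21, 2)

(21, 2)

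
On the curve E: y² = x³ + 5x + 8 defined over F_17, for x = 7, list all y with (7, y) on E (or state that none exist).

x³ + 5x + 8 = 386 ≡ 12 (mod 17).
12 is a non-residue mod 17; no y exists.

none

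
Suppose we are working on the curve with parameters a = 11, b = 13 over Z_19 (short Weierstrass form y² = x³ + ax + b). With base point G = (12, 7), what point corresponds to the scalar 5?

Repeated addition: build up to 5G.
2G: tangent at (12, 7): λ = (3·12² + 11)/(2·7) ≡ 6/14. 14⁻¹ ≡ 15 (mod 19) since 14·15 = 210 ≡ 1, so λ ≡ 6·15 ≡ 14.
  x = λ² - 12 - 12 = 196 - 24 ≡ 1; y = λ·(12 - 1) - 7 ≡ 14. → (1, 14)
3G: (1, 14) + (12, 7). λ = (7 - 14)/(12 - 1) ≡ 12/11 mod 19. 11⁻¹ ≡ 7 (mod 19) since 11·7 = 77 ≡ 1, so λ ≡ 8.
  x = λ² - 1 - 12 = 64 - 13 ≡ 13; y = λ·(1 - 13) - 14 ≡ 4. → (13, 4)
4G: (13, 4) + (12, 7). λ = (7 - 4)/(12 - 13) ≡ 3/18 mod 19. 18⁻¹ ≡ 18 (mod 19), so λ ≡ 16.
  x = λ² - 13 - 12 = 256 - 25 ≡ 3; y = λ·(13 - 3) - 4 ≡ 4. → (3, 4)
5G: (3, 4) + (12, 7). λ = (7 - 4)/(12 - 3) ≡ 3/9 mod 19. 9⁻¹ ≡ 17 (mod 19) since 9·17 = 153 ≡ 1, so λ ≡ 13.
  x = λ² - 3 - 12 = 169 - 15 ≡ 2; y = λ·(3 - 2) - 4 ≡ 9. → (2, 9)

(2, 9)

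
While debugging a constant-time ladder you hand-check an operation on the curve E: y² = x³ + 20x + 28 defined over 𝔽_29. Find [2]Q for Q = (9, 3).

(24, 21)

tangent at (9, 3): λ = (3·9² + 20)/(2·3) ≡ 2/6. 6⁻¹ ≡ 5 (mod 29) since 6·5 = 30 ≡ 1, so λ ≡ 2·5 ≡ 10.
  x = λ² - 9 - 9 = 100 - 18 ≡ 24; y = λ·(9 - 24) - 3 ≡ 21. → (24, 21)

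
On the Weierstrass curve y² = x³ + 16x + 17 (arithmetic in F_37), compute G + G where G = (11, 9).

(6, 12)

tangent at (11, 9): λ = (3·11² + 16)/(2·9) ≡ 9/18. 18⁻¹ ≡ 35 (mod 37), so λ ≡ 9·35 ≡ 19.
  x = λ² - 11 - 11 = 361 - 22 ≡ 6; y = λ·(11 - 6) - 9 ≡ 12. → (6, 12)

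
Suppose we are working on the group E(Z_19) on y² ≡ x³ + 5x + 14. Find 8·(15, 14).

(15, 5)

Write Q = (15, 14).
Repeated addition: build up to 8Q.
2Q: tangent at (15, 14): λ = (3·15² + 5)/(2·14) ≡ 15/9. 9⁻¹ ≡ 17 (mod 19), so λ ≡ 15·17 ≡ 8.
  x = λ² - 15 - 15 = 64 - 30 ≡ 15; y = λ·(15 - 15) - 14 ≡ 5. → (15, 5)
3Q: (15, 5) + (15, 14): same x and y₁ ≡ -y₂, so the sum is ∞.
4Q: ∞ + (15, 14) = (15, 14) (identity).
5Q: tangent at (15, 14): λ = (3·15² + 5)/(2·14) ≡ 15/9. 9⁻¹ ≡ 17 (mod 19), so λ ≡ 15·17 ≡ 8.
  x = λ² - 15 - 15 = 64 - 30 ≡ 15; y = λ·(15 - 15) - 14 ≡ 5. → (15, 5)
6Q: (15, 5) + (15, 14): same x and y₁ ≡ -y₂, so the sum is ∞.
7Q: ∞ + (15, 14) = (15, 14) (identity).
8Q: tangent at (15, 14): λ = (3·15² + 5)/(2·14) ≡ 15/9. 9⁻¹ ≡ 17 (mod 19), so λ ≡ 15·17 ≡ 8.
  x = λ² - 15 - 15 = 64 - 30 ≡ 15; y = λ·(15 - 15) - 14 ≡ 5. → (15, 5)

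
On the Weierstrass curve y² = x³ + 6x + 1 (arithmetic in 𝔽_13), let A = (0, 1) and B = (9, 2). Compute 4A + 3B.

First 4A:
Double-and-add on 4 = (100)₂. Start with A = (0, 1) for the leading 1-bit.
double: tangent at (0, 1): λ = (3·0² + 6)/(2·1) ≡ 6/2. 2⁻¹ ≡ 7 (mod 13), so λ ≡ 6·7 ≡ 3.
  x = λ² - 0 - 0 = 9 - 0 ≡ 9; y = λ·(0 - 9) - 1 ≡ 11. → (9, 11)
double: tangent at (9, 11): λ = (3·9² + 6)/(2·11) ≡ 2/9. 9⁻¹ ≡ 3 (mod 13) since 9·3 = 27 ≡ 1, so λ ≡ 2·3 ≡ 6.
  x = λ² - 9 - 9 = 36 - 18 ≡ 5; y = λ·(9 - 5) - 11 ≡ 0. → (5, 0)
4A = (5, 0).
Next 3B:
Repeated addition: build up to 3B.
2B: tangent at (9, 2): λ = (3·9² + 6)/(2·2) ≡ 2/4. 4⁻¹ ≡ 10 (mod 13), so λ ≡ 2·10 ≡ 7.
  x = λ² - 9 - 9 = 49 - 18 ≡ 5; y = λ·(9 - 5) - 2 ≡ 0. → (5, 0)
3B: (5, 0) + (9, 2). λ = (2 - 0)/(9 - 5) ≡ 2/4 mod 13. 4⁻¹ ≡ 10 (mod 13), so λ ≡ 7.
  x = λ² - 5 - 9 = 49 - 14 ≡ 9; y = λ·(5 - 9) - 0 ≡ 11. → (9, 11)
3B = (9, 11).
Finally 4A + 3B:
(5, 0) + (9, 11). λ = (11 - 0)/(9 - 5) ≡ 11/4 mod 13. 4⁻¹ ≡ 10 (mod 13), so λ ≡ 6.
  x = λ² - 5 - 9 = 36 - 14 ≡ 9; y = λ·(5 - 9) - 0 ≡ 2. → (9, 2)

(9, 2)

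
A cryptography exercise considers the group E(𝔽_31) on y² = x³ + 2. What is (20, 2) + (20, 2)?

(29, 26)

tangent at (20, 2): λ = (3·20² + 0)/(2·2) ≡ 22/4. 4⁻¹ ≡ 8 (mod 31), so λ ≡ 22·8 ≡ 21.
  x = λ² - 20 - 20 = 441 - 40 ≡ 29; y = λ·(20 - 29) - 2 ≡ 26. → (29, 26)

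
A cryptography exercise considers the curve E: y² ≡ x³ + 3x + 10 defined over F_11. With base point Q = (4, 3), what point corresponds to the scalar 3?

(7, 0)

Repeated addition: build up to 3Q.
2Q: tangent at (4, 3): λ = (3·4² + 3)/(2·3) ≡ 7/6. 6⁻¹ ≡ 2 (mod 11) since 6·2 = 12 ≡ 1, so λ ≡ 7·2 ≡ 3.
  x = λ² - 4 - 4 = 9 - 8 ≡ 1; y = λ·(4 - 1) - 3 ≡ 6. → (1, 6)
3Q: (1, 6) + (4, 3). λ = (3 - 6)/(4 - 1) ≡ 8/3 mod 11. 3⁻¹ ≡ 4 (mod 11), so λ ≡ 10.
  x = λ² - 1 - 4 = 100 - 5 ≡ 7; y = λ·(1 - 7) - 6 ≡ 0. → (7, 0)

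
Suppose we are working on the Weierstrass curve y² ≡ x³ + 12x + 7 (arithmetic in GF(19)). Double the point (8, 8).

(10, 14)

tangent at (8, 8): λ = (3·8² + 12)/(2·8) ≡ 14/16. 16⁻¹ ≡ 6 (mod 19), so λ ≡ 14·6 ≡ 8.
  x = λ² - 8 - 8 = 64 - 16 ≡ 10; y = λ·(8 - 10) - 8 ≡ 14. → (10, 14)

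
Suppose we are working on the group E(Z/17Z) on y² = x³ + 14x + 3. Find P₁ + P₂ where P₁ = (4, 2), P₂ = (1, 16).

(13, 6)

(4, 2) + (1, 16). λ = (16 - 2)/(1 - 4) ≡ 14/14 mod 17. 14⁻¹ ≡ 11 (mod 17), so λ ≡ 1.
  x = λ² - 4 - 1 = 1 - 5 ≡ 13; y = λ·(4 - 13) - 2 ≡ 6. → (13, 6)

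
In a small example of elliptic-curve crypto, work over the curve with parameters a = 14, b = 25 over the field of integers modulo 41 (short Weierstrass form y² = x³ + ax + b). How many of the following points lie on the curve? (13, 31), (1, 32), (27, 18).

(13, 31): 31² ≡ 18, rhs ≡ 26 → off.
(1, 32): 32² ≡ 40, rhs ≡ 40 → on.
(27, 18): 18² ≡ 37, rhs ≡ 37 → on.

2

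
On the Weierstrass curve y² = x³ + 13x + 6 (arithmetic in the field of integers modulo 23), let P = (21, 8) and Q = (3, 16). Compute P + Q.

(21, 8) + (3, 16). λ = (16 - 8)/(3 - 21) ≡ 8/5 mod 23. 5⁻¹ ≡ 14 (mod 23), so λ ≡ 20.
  x = λ² - 21 - 3 = 400 - 24 ≡ 8; y = λ·(21 - 8) - 8 ≡ 22. → (8, 22)

(8, 22)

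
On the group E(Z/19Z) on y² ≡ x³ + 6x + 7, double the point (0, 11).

(4, 0)

tangent at (0, 11): λ = (3·0² + 6)/(2·11) ≡ 6/3. 3⁻¹ ≡ 13 (mod 19) since 3·13 = 39 ≡ 1, so λ ≡ 6·13 ≡ 2.
  x = λ² - 0 - 0 = 4 - 0 ≡ 4; y = λ·(0 - 4) - 11 ≡ 0. → (4, 0)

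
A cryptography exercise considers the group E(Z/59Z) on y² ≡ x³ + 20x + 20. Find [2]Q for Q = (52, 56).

tangent at (52, 56): λ = (3·52² + 20)/(2·56) ≡ 49/53. 53⁻¹ ≡ 49 (mod 59) since 53·49 = 2597 ≡ 1, so λ ≡ 49·49 ≡ 41.
  x = λ² - 52 - 52 = 1681 - 104 ≡ 43; y = λ·(52 - 43) - 56 ≡ 18. → (43, 18)

(43, 18)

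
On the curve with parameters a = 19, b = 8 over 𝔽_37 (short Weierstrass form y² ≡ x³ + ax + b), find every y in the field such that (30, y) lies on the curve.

none

x³ + 19x + 8 = 27578 ≡ 13 (mod 37).
13 is a non-residue mod 37; no y exists.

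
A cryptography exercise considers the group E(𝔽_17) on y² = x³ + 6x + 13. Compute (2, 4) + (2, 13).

O

The two points share x = 2 and their y-coordinates satisfy 4 + 13 ≡ 0 (mod 17), so they are inverses. Their sum is O.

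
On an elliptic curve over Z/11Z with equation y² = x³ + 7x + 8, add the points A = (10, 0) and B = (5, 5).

(10, 0) + (5, 5). λ = (5 - 0)/(5 - 10) ≡ 5/6 mod 11. 6⁻¹ ≡ 2 (mod 11) since 6·2 = 12 ≡ 1, so λ ≡ 10.
  x = λ² - 10 - 5 = 100 - 15 ≡ 8; y = λ·(10 - 8) - 0 ≡ 9. → (8, 9)

(8, 9)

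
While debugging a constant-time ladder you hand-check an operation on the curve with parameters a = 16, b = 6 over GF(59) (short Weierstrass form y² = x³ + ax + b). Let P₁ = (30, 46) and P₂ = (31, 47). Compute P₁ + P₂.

(30, 46) + (31, 47). λ = (47 - 46)/(31 - 30) ≡ 1/1 mod 59. 1⁻¹ ≡ 1 (mod 59) since 1·1 = 1 ≡ 1, so λ ≡ 1.
  x = λ² - 30 - 31 = 1 - 61 ≡ 58; y = λ·(30 - 58) - 46 ≡ 44. → (58, 44)

(58, 44)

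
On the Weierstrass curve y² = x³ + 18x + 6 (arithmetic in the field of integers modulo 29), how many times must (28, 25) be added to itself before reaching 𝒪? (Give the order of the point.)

2P: tangent at (28, 25): λ = (3·28² + 18)/(2·25) ≡ 21/21. 21⁻¹ ≡ 18 (mod 29), so λ ≡ 21·18 ≡ 1.
  x = λ² - 28 - 28 = 1 - 56 ≡ 3; y = λ·(28 - 3) - 25 ≡ 0. → (3, 0)
3P: (3, 0) + (28, 25). λ = (25 - 0)/(28 - 3) ≡ 25/25 mod 29. 25⁻¹ ≡ 7 (mod 29), so λ ≡ 1.
  x = λ² - 3 - 28 = 1 - 31 ≡ 28; y = λ·(3 - 28) - 0 ≡ 4. → (28, 4)
4P: (28, 4) + (28, 25): same x and y₁ ≡ -y₂, so the sum is 𝒪.
4P = 𝒪, so the order is 4.

4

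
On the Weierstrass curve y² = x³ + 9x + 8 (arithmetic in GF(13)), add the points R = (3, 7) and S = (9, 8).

(3, 7) + (9, 8). λ = (8 - 7)/(9 - 3) ≡ 1/6 mod 13. 6⁻¹ ≡ 11 (mod 13) since 6·11 = 66 ≡ 1, so λ ≡ 11.
  x = λ² - 3 - 9 = 121 - 12 ≡ 5; y = λ·(3 - 5) - 7 ≡ 10. → (5, 10)

(5, 10)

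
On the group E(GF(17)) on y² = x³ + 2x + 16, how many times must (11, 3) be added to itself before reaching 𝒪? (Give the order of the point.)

6

2P: tangent at (11, 3): λ = (3·11² + 2)/(2·3) ≡ 8/6. 6⁻¹ ≡ 3 (mod 17) since 6·3 = 18 ≡ 1, so λ ≡ 8·3 ≡ 7.
  x = λ² - 11 - 11 = 49 - 22 ≡ 10; y = λ·(11 - 10) - 3 ≡ 4. → (10, 4)
3P: (10, 4) + (11, 3). λ = (3 - 4)/(11 - 10) ≡ 16/1 mod 17. 1⁻¹ ≡ 1 (mod 17), so λ ≡ 16.
  x = λ² - 10 - 11 = 256 - 21 ≡ 14; y = λ·(10 - 14) - 4 ≡ 0. → (14, 0)
4P: (14, 0) + (11, 3). λ = (3 - 0)/(11 - 14) ≡ 3/14 mod 17. 14⁻¹ ≡ 11 (mod 17) since 14·11 = 154 ≡ 1, so λ ≡ 16.
  x = λ² - 14 - 11 = 256 - 25 ≡ 10; y = λ·(14 - 10) - 0 ≡ 13. → (10, 13)
5P: (10, 13) + (11, 3). λ = (3 - 13)/(11 - 10) ≡ 7/1 mod 17. 1⁻¹ ≡ 1 (mod 17) since 1·1 = 1 ≡ 1, so λ ≡ 7.
  x = λ² - 10 - 11 = 49 - 21 ≡ 11; y = λ·(10 - 11) - 13 ≡ 14. → (11, 14)
6P: (11, 14) + (11, 3): same x and y₁ ≡ -y₂, so the sum is 𝒪.
6P = 𝒪, so the order is 6.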